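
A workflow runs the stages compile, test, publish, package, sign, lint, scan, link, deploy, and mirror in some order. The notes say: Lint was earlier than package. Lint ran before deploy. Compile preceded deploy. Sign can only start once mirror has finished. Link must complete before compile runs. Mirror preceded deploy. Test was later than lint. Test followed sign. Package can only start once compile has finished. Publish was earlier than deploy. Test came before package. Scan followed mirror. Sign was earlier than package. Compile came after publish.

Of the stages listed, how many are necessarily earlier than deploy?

5

Directly stated before deploy: compile, lint, mirror, and publish.
Link reaches deploy via link → compile → deploy.
No chain forces sign (or any of the others) ahead of deploy.
That's compile, link, lint, mirror, and publish — 5 in all.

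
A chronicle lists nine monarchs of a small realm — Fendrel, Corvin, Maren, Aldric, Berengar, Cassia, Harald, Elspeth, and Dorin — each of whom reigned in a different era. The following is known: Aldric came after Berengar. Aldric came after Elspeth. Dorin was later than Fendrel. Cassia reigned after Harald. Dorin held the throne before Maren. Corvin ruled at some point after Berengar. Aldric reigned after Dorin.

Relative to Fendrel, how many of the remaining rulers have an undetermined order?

Forced after Fendrel: Aldric, Dorin, and Maren.
That leaves Berengar, Cassia, Corvin, Elspeth, and Harald with no forced order relative to Fendrel — 5.

5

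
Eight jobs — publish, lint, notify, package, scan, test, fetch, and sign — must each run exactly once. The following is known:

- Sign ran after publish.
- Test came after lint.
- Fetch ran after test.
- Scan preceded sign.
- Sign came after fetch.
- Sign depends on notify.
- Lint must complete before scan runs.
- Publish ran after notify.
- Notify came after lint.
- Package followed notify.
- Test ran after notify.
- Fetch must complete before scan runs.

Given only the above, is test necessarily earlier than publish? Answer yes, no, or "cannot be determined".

No chain of stated constraints runs from test to publish, and none runs from publish to test either.
So the relative order of test and publish is not fixed by the given facts.

cannot be determined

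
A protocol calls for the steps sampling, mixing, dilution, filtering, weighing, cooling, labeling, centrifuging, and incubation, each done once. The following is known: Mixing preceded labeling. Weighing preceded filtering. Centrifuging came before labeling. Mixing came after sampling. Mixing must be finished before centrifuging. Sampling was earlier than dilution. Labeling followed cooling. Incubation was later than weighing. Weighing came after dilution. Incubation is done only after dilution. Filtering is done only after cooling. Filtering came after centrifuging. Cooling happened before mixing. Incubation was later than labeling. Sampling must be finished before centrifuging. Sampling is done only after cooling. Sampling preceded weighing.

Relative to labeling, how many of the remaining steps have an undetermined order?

3

Forced before labeling: centrifuging, cooling, mixing, and sampling; forced after labeling: incubation.
That leaves dilution, filtering, and weighing with no forced order relative to labeling — 3.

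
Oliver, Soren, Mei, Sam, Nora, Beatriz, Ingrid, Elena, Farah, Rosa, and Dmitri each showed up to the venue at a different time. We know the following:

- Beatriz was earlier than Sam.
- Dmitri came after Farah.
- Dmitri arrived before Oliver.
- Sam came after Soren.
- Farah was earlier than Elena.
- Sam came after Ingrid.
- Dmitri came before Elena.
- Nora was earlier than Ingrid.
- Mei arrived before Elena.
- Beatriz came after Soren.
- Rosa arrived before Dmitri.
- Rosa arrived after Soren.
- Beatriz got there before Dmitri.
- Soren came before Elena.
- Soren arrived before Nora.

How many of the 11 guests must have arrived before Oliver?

5

Directly stated before Oliver: Dmitri.
Beatriz reaches Oliver via Beatriz → Dmitri → Oliver.
Farah reaches Oliver via Farah → Dmitri → Oliver.
Rosa reaches Oliver via Rosa → Dmitri → Oliver.
Likewise Soren reaches Oliver by chaining the stated constraints.
No chain forces Elena (or any of the others) ahead of Oliver.
That's Beatriz, Dmitri, Farah, Rosa, and Soren — 5 in all.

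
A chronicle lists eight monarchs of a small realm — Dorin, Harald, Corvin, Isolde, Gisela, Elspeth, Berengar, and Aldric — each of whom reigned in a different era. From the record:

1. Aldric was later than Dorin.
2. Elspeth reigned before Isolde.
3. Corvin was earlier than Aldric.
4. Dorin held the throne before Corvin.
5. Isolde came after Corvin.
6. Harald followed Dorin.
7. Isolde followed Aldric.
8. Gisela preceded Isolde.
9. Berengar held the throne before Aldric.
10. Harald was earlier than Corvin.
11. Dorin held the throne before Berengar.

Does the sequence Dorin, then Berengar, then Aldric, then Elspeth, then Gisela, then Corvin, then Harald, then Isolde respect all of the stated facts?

The constraints require Corvin before Aldric, but in the proposed sequence Aldric appears ahead of Corvin. That one violation is enough.

no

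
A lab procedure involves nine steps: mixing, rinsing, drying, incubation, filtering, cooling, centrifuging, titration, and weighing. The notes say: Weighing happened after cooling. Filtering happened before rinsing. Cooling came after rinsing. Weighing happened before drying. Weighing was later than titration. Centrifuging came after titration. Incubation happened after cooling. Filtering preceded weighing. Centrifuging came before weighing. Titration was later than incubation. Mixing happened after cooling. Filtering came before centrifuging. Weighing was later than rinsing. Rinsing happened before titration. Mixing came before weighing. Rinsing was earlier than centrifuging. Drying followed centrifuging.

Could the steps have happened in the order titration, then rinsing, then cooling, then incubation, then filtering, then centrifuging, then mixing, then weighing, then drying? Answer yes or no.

no

The constraints require rinsing before titration, but in the proposed sequence titration appears ahead of rinsing. That one violation is enough.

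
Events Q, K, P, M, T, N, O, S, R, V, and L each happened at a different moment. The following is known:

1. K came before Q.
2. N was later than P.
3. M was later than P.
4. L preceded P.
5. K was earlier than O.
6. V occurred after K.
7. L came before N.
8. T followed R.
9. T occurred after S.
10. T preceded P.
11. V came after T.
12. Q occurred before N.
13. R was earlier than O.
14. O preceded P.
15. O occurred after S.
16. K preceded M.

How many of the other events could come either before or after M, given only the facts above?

Forced before M: K, L, O, P, R, S, and T.
That leaves N, Q, and V with no forced order relative to M — 3.

3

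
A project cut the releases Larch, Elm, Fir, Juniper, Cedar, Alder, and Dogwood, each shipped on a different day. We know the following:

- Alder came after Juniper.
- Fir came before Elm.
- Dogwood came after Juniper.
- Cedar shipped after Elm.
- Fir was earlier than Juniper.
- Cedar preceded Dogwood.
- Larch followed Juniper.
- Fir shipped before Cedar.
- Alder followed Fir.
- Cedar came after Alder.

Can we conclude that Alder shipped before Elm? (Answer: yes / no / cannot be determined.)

cannot be determined

No chain of stated constraints runs from Alder to Elm, and none runs from Elm to Alder either.
So the relative order of Alder and Elm is not fixed by the given facts.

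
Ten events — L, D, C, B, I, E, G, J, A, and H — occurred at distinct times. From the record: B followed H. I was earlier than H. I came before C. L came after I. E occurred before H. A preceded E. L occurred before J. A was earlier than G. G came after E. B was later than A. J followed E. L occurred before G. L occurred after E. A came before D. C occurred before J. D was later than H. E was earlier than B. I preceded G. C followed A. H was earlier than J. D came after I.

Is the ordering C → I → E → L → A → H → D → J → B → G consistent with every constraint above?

no

The constraints require A before C, but in the proposed sequence C appears ahead of A. That one violation is enough.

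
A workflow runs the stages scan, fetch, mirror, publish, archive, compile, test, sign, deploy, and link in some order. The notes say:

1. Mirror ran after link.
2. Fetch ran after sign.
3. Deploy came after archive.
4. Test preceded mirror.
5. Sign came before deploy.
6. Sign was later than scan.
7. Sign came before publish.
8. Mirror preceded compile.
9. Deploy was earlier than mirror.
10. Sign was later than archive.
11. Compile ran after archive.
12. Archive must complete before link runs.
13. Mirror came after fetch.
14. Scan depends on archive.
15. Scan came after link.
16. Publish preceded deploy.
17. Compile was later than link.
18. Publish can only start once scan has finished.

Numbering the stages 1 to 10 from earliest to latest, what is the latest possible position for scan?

4

Scan must come before compile, deploy, fetch, mirror, publish, and sign — 6 stages forced after it.
Everything else can be placed before scan in some valid order, so scan can sit as late as position 10 − 6 = 4.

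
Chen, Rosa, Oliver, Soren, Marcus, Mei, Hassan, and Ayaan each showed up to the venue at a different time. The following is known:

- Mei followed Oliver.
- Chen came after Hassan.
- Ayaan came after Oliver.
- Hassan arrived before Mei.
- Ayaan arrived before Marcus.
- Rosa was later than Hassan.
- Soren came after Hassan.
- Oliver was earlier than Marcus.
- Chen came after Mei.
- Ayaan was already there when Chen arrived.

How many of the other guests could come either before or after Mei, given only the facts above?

4

Forced before Mei: Hassan and Oliver; forced after Mei: Chen.
That leaves Ayaan, Marcus, Rosa, and Soren with no forced order relative to Mei — 4.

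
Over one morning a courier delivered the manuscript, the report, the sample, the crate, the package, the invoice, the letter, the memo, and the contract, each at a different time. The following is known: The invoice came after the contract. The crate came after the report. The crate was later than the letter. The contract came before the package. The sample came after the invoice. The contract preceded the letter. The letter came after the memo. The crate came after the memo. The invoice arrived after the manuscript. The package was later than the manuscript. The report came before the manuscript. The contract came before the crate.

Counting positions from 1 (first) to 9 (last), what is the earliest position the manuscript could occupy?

The report must come before the manuscript — 1 forced predecessor.
Nothing else is forced ahead of the manuscript, so its earliest slot is position 1 + 1 = 2.

2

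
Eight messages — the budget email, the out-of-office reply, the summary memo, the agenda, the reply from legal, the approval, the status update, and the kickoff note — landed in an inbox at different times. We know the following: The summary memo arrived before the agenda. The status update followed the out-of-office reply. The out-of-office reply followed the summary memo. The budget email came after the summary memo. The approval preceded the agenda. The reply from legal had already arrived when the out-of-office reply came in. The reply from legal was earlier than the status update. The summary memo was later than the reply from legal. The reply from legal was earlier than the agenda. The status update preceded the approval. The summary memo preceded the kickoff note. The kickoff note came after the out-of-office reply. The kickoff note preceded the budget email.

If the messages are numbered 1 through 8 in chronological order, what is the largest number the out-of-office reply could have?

3

The out-of-office reply must come before the agenda, the approval, the budget email, the kickoff note, and the status update — 5 messages forced after it.
Everything else can be placed before the out-of-office reply in some valid order, so the out-of-office reply can sit as late as position 8 − 5 = 3.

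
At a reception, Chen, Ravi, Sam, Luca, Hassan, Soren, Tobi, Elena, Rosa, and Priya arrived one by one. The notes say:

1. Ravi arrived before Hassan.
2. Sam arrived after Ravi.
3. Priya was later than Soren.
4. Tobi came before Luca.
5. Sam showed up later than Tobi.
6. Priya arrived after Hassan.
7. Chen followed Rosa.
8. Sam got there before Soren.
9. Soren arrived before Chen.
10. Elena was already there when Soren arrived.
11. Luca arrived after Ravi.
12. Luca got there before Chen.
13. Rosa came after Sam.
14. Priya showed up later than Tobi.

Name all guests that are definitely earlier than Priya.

Directly stated before Priya: Hassan, Soren, and Tobi.
Elena reaches Priya via Elena → Soren → Priya.
Ravi reaches Priya via Ravi → Hassan → Priya.
Sam reaches Priya via Sam → Soren → Priya.
No chain forces Luca (or any of the others) ahead of Priya.

Elena, Hassan, Ravi, Sam, Soren, Tobi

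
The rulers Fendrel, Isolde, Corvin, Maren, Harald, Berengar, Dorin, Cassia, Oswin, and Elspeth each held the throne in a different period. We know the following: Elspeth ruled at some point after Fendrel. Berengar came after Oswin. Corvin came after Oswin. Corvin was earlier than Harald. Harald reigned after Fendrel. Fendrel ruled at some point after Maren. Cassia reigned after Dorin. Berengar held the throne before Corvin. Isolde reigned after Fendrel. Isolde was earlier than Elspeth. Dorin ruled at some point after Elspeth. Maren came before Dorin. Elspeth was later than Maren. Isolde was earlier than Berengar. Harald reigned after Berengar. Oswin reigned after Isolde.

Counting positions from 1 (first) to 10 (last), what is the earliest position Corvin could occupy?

6

Berengar, Fendrel, Isolde, Maren, and Oswin must all come before Corvin — 5 forced predecessors.
Nothing else is forced ahead of Corvin, so their earliest slot is position 5 + 1 = 6.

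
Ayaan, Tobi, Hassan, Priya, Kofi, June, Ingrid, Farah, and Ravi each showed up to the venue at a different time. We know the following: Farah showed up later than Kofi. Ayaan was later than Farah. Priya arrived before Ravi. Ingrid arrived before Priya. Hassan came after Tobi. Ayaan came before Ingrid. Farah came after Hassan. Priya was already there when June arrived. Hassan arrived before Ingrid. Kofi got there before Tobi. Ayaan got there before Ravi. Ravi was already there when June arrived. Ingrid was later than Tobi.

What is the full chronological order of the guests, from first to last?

Kofi, Tobi, Hassan, Farah, Ayaan, Ingrid, Priya, Ravi, June

The constraints fix every adjacent pair, so only one ordering works:
Kofi → Tobi → Hassan → Farah → Ayaan → Ingrid → Priya → Ravi → June.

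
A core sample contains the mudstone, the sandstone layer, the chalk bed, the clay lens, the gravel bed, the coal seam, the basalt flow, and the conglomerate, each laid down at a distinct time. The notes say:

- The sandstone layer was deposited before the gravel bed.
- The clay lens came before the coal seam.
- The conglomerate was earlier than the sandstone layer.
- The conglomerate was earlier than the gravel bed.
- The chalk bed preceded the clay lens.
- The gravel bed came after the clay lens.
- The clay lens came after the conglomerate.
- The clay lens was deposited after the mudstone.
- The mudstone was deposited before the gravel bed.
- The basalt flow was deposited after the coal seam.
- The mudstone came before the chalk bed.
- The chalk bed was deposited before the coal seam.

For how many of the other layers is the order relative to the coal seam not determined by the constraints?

Forced before the coal seam: the chalk bed, the clay lens, the conglomerate, and the mudstone; forced after the coal seam: the basalt flow.
That leaves the gravel bed and the sandstone layer with no forced order relative to the coal seam — 2.

2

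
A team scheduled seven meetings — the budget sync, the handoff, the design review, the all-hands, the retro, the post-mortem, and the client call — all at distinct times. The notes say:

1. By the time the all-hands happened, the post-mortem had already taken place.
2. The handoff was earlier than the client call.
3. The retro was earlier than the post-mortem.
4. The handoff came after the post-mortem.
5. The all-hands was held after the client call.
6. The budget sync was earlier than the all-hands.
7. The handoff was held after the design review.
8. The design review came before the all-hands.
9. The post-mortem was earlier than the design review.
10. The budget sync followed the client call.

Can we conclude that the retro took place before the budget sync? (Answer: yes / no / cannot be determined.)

Chain the constraints: the retro → the post-mortem → the handoff → the client call → the budget sync. Each link is directly stated, so the retro comes before the budget sync.

yes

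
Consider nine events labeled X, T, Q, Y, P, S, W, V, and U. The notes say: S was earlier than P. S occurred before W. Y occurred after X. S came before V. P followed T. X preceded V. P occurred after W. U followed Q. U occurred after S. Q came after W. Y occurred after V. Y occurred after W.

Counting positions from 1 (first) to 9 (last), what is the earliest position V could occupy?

3

S and X must both come before V — 2 forced predecessors.
Nothing else is forced ahead of V, so its earliest slot is position 2 + 1 = 3.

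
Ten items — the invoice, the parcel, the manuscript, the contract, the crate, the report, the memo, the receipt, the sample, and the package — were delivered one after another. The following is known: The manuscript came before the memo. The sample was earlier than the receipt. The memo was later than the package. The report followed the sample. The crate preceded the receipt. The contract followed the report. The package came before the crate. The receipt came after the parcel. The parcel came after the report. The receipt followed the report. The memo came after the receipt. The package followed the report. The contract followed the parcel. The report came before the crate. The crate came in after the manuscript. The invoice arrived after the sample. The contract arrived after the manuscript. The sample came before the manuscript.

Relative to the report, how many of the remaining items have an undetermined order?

2

Forced before the report: the sample; forced after the report: the contract, the crate, the memo, the package, the parcel, and the receipt.
That leaves the invoice and the manuscript with no forced order relative to the report — 2.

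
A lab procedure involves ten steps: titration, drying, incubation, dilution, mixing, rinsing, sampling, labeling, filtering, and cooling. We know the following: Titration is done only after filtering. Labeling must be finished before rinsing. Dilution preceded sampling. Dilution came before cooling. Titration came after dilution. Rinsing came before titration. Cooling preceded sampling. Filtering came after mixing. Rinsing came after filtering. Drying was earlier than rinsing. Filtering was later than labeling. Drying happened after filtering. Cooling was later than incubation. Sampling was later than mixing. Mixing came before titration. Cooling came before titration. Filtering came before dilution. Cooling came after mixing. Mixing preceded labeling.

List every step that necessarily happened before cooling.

Directly stated before cooling: dilution, incubation, and mixing.
Filtering reaches cooling via filtering → dilution → cooling.
Labeling reaches cooling via labeling → filtering → dilution → cooling.

dilution, filtering, incubation, labeling, mixing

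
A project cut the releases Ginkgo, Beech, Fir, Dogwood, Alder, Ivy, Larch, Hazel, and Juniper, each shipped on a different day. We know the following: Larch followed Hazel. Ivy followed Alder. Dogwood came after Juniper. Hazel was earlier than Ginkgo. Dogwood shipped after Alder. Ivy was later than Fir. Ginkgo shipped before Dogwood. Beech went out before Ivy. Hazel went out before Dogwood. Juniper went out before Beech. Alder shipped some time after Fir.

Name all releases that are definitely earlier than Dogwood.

Directly stated before Dogwood: Alder, Ginkgo, Hazel, and Juniper.
Fir reaches Dogwood via Fir → Alder → Dogwood.
No chain forces Larch (or any of the others) ahead of Dogwood.

Alder, Fir, Ginkgo, Hazel, Juniper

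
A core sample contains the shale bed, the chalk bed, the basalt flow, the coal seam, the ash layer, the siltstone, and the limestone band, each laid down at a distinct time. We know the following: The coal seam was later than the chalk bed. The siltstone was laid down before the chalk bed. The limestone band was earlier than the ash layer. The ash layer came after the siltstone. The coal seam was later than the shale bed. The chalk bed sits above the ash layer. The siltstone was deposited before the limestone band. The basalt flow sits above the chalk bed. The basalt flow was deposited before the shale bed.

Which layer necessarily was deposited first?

the siltstone

The siltstone has a chain of constraints placing it before every other layer, so the siltstone must be first.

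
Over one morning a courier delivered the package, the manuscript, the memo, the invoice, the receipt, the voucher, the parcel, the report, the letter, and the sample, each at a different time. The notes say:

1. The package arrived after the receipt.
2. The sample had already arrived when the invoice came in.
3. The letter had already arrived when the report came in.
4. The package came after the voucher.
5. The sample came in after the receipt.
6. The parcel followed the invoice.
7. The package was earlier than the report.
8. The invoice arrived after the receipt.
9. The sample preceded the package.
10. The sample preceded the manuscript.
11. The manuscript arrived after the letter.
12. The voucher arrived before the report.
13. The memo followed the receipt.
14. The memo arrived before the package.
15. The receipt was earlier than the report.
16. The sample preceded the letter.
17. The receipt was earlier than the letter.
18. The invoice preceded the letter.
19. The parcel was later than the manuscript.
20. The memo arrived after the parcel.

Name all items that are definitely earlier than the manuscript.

Directly stated before the manuscript: the letter and the sample.
The invoice reaches the manuscript via the invoice → the letter → the manuscript.
The receipt reaches the manuscript via the receipt → the sample → the manuscript.
No chain forces the report (or any of the others) ahead of the manuscript.

the invoice, the letter, the receipt, the sample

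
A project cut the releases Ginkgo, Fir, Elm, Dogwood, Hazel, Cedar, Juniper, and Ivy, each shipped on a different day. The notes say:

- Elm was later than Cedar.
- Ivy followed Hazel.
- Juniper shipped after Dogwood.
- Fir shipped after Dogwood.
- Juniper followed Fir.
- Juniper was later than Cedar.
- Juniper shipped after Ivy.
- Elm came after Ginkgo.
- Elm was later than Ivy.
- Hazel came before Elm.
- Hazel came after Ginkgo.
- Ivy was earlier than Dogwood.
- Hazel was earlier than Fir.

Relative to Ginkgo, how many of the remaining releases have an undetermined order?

Forced after Ginkgo: Dogwood, Elm, Fir, Hazel, Ivy, and Juniper.
That leaves Cedar with no forced order relative to Ginkgo — 1.

1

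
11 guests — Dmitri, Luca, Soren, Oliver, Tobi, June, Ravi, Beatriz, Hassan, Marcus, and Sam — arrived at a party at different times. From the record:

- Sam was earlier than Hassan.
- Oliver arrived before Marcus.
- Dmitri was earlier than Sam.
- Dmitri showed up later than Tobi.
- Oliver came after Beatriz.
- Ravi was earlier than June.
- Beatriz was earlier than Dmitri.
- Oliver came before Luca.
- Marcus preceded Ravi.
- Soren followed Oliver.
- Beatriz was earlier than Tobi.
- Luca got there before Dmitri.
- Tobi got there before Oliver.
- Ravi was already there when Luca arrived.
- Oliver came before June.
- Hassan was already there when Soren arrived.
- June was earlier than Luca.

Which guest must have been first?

Beatriz has a chain of constraints placing them before every other guest, so Beatriz must be first.

Beatriz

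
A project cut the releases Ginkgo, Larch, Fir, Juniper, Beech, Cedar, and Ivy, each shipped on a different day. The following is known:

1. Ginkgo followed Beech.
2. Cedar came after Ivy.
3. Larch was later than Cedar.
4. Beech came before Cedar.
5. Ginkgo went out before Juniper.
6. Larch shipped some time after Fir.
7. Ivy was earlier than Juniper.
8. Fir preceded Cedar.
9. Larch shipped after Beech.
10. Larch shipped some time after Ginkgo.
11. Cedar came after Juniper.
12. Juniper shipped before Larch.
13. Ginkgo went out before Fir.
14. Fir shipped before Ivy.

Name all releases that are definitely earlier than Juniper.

Beech, Fir, Ginkgo, Ivy

Directly stated before Juniper: Ginkgo and Ivy.
Beech reaches Juniper via Beech → Ginkgo → Juniper.
Fir reaches Juniper via Fir → Ivy → Juniper.
No chain forces Cedar (or any of the others) ahead of Juniper.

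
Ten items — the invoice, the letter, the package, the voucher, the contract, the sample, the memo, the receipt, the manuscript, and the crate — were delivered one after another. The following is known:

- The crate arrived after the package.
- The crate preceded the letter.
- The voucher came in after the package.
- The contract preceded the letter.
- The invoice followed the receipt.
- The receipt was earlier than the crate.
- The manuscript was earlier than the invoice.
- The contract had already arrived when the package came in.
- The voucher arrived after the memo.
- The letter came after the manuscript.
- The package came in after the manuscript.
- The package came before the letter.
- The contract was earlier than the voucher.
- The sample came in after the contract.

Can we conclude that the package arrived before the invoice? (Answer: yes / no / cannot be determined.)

cannot be determined

No chain of stated constraints runs from the package to the invoice, and none runs from the invoice to the package either.
So the relative order of the package and the invoice is not fixed by the given facts.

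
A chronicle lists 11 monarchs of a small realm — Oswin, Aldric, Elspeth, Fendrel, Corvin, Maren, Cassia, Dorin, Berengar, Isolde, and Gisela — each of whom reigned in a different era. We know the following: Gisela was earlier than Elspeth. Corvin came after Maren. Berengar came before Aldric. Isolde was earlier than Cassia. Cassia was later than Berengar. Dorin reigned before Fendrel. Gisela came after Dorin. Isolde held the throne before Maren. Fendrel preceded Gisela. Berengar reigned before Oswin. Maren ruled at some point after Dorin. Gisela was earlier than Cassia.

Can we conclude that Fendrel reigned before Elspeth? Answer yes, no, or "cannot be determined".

Chain the constraints: Fendrel → Gisela → Elspeth. Each link is directly stated, so Fendrel comes before Elspeth.

yes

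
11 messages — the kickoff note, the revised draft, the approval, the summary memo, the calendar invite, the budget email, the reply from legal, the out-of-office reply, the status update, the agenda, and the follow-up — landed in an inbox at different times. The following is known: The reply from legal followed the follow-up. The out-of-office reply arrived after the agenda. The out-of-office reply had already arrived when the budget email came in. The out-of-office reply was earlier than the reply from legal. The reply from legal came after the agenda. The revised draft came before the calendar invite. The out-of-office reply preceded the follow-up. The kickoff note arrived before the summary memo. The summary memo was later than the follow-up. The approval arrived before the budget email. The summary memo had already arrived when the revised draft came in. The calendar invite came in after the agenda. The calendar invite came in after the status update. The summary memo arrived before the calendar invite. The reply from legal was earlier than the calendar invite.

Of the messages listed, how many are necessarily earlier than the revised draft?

5

Directly stated before the revised draft: the summary memo.
The agenda reaches the revised draft via the agenda → the out-of-office reply → the follow-up → the summary memo → the revised draft.
The follow-up reaches the revised draft via the follow-up → the summary memo → the revised draft.
The kickoff note reaches the revised draft via the kickoff note → the summary memo → the revised draft.
Likewise the out-of-office reply reaches the revised draft by chaining the stated constraints.
That's the agenda, the follow-up, the kickoff note, the out-of-office reply, and the summary memo — 5 in all.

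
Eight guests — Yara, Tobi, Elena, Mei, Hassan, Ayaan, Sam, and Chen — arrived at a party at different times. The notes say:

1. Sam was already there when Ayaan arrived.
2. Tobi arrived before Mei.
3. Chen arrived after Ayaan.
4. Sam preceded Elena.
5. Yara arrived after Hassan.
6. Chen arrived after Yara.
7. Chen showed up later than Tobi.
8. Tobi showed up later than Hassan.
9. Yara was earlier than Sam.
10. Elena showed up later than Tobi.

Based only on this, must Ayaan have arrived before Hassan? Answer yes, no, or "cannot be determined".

no

Tracing the constraints gives Hassan → Yara → Sam → Ayaan, so Hassan must come before Ayaan.
That means Ayaan cannot be before Hassan.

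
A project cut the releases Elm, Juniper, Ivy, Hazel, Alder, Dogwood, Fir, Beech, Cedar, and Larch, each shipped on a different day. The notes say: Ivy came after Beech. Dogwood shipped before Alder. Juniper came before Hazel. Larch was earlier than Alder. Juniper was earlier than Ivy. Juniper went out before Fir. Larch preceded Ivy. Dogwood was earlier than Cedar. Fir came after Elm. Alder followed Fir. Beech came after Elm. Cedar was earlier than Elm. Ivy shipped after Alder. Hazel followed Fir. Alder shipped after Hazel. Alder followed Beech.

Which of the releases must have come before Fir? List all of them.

Directly stated before Fir: Elm and Juniper.
Cedar reaches Fir via Cedar → Elm → Fir.
Dogwood reaches Fir via Dogwood → Cedar → Elm → Fir.
No chain forces Ivy (or any of the others) ahead of Fir.

Cedar, Dogwood, Elm, Juniper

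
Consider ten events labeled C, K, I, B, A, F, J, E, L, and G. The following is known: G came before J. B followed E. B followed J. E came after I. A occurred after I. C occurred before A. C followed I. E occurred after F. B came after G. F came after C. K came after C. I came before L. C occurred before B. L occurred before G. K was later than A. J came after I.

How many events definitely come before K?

Directly stated before K: A and C.
I reaches K via I → A → K.
No chain forces L (or any of the others) ahead of K.
That's A, C, and I — 3 in all.

3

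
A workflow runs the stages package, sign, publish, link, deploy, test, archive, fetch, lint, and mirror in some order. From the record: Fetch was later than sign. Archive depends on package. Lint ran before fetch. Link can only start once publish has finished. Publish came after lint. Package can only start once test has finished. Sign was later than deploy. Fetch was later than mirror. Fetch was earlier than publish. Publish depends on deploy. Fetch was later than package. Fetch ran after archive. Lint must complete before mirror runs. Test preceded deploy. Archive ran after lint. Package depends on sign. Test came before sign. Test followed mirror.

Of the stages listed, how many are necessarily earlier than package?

Directly stated before package: sign and test.
Deploy reaches package via deploy → sign → package.
Lint reaches package via lint → mirror → test → package.
Mirror reaches package via mirror → test → package.
That's deploy, lint, mirror, sign, and test — 5 in all.

5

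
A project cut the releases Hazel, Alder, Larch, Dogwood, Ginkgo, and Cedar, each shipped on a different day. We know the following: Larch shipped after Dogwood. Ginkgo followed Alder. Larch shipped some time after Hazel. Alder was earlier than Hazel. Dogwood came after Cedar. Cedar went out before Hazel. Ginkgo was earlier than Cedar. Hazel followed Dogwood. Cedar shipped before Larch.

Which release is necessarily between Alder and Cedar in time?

Ginkgo

Tracing the constraints gives Alder → Ginkgo → Cedar, so Ginkgo sits after Alder and before Cedar.
No other release is forced both after Alder and before Cedar.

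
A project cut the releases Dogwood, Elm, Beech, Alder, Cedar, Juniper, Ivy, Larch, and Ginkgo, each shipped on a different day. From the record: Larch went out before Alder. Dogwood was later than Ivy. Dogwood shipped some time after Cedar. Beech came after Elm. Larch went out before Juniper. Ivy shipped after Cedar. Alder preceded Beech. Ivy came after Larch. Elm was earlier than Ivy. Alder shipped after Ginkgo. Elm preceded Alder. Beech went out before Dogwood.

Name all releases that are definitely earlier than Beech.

Directly stated before Beech: Alder and Elm.
Ginkgo reaches Beech via Ginkgo → Alder → Beech.
Larch reaches Beech via Larch → Alder → Beech.

Alder, Elm, Ginkgo, Larch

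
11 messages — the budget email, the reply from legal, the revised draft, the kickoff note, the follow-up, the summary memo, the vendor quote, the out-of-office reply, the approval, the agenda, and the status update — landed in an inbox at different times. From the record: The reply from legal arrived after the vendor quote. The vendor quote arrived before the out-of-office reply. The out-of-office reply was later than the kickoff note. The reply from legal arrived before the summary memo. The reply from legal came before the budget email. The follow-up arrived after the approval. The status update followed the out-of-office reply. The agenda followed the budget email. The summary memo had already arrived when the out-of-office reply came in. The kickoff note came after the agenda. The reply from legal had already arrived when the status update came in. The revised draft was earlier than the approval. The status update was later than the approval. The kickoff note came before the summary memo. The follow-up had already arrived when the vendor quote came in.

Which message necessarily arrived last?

the status update

Every other message has a chain of constraints placing it before the status update, so the status update is last.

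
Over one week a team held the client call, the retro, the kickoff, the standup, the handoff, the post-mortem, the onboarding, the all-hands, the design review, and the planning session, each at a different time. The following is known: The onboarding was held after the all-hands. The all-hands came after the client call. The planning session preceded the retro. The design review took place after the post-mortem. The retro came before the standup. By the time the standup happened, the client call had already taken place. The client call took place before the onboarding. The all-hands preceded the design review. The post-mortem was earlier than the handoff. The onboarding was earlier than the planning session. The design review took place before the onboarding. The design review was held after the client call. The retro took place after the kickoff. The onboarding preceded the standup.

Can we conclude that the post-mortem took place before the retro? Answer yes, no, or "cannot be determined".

yes

Chain the constraints: the post-mortem → the design review → the onboarding → the planning session → the retro. Each link is directly stated, so the post-mortem comes before the retro.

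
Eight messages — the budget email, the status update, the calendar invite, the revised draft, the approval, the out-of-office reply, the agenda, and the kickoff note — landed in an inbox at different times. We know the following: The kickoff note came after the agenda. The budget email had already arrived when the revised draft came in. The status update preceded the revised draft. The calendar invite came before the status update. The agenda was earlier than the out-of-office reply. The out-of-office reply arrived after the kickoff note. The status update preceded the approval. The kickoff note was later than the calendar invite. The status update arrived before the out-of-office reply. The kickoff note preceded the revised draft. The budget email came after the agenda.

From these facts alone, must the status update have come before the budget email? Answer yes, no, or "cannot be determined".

cannot be determined

No chain of stated constraints runs from the status update to the budget email, and none runs from the budget email to the status update either.
So the relative order of the status update and the budget email is not fixed by the given facts.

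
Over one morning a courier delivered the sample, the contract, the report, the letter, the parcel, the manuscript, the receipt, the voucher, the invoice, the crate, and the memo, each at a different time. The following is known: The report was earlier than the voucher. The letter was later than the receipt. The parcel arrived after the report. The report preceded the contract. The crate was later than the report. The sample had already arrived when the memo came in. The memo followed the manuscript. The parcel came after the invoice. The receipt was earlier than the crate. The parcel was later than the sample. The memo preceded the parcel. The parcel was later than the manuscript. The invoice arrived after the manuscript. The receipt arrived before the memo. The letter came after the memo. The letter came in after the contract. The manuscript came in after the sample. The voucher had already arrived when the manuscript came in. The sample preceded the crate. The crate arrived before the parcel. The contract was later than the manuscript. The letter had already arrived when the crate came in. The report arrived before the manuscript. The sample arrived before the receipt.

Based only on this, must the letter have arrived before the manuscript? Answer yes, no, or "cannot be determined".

Tracing the constraints gives the manuscript → the memo → the letter, so the manuscript must come before the letter.
That means the letter cannot be before the manuscript.

no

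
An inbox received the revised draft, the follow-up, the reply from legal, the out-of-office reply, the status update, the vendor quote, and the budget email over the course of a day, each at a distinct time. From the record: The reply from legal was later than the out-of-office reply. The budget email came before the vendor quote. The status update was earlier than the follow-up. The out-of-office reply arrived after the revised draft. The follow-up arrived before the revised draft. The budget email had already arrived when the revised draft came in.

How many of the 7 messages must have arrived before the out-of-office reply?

4

Directly stated before the out-of-office reply: the revised draft.
The budget email reaches the out-of-office reply via the budget email → the revised draft → the out-of-office reply.
The follow-up reaches the out-of-office reply via the follow-up → the revised draft → the out-of-office reply.
The status update reaches the out-of-office reply via the status update → the follow-up → the revised draft → the out-of-office reply.
That's the budget email, the follow-up, the revised draft, and the status update — 4 in all.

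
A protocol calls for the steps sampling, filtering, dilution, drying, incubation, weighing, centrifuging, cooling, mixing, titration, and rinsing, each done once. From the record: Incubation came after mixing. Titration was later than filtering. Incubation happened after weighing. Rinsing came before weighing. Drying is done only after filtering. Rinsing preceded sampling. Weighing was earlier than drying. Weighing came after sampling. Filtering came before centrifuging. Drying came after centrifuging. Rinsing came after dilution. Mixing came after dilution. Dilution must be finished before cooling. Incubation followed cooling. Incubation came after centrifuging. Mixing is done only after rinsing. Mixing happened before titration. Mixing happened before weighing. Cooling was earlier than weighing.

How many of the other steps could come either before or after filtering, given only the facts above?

6

Forced after filtering: centrifuging, drying, incubation, and titration.
That leaves cooling, dilution, mixing, rinsing, sampling, and weighing with no forced order relative to filtering — 6.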